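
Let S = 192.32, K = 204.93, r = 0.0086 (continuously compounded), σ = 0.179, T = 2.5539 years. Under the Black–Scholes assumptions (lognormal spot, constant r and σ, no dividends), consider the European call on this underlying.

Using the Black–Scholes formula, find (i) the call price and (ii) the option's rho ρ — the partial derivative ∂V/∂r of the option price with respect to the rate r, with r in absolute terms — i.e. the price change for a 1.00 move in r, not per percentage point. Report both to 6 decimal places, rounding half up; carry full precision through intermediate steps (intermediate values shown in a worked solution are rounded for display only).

σ√T = 0.179·√2.5539 = 0.286059
d₁ = (ln(S/K) + (r+σ²/2)T) / (σ√T) = (ln(192.32/204.93) + (0.0086+0.179²/2)·2.5539) / 0.286059 = (-0.063508 + 0.062878) / 0.286059 = -0.002201
d₂ = d₁ − σ√T = -0.002201 − 0.286059 = -0.288259
e^{−rT} = e^{−0.0086·2.5539} = 0.978276
N(d₁) = 0.499122,  N(d₂) = 0.386574
Call price V = S·N(d₁) − K·e^{−rT}·N(d₂) = 95.991157 − 77.499646 = 18.491511
ρ = K·T·e^{−rT}·N(d₂) = 197.926346

price = 18.491511
ρ = 197.926346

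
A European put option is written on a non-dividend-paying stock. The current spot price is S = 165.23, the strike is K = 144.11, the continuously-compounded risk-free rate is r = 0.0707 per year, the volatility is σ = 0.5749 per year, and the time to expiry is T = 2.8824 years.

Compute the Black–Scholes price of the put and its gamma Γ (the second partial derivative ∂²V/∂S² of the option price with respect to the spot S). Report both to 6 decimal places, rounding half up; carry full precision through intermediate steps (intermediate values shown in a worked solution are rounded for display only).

price = 32.009694
Γ = 0.001743

σ√T = 0.5749·√2.8824 = 0.976044
d₁ = (ln(S/K) + (r+σ²/2)T) / (σ√T) = (ln(165.23/144.11) + (0.0707+0.5749²/2)·2.8824) / 0.976044 = (0.136762 + 0.680117) / 0.976044 = 0.836928
d₂ = d₁ − σ√T = 0.836928 − 0.976044 = -0.139116
e^{−rT} = e^{−0.0707·2.8824} = 0.815637
N(−d₁) = 0.201317,  N(−d₂) = 0.555321
Put price V = K·e^{−rT}·N(−d₂) − S·N(−d₁) = 65.273240 − 33.263546 = 32.009694
φ(d₁) = (1/√(2π))·e^{−d₁²/2} = 0.281067
Γ = φ(d₁) / (S·σ·√T) = 0.001743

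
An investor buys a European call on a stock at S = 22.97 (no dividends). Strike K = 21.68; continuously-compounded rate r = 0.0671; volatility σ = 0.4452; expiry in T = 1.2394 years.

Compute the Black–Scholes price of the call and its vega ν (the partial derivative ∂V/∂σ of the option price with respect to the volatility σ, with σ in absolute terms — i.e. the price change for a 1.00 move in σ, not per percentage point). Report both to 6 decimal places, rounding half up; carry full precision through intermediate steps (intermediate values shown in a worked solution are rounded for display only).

σ√T = 0.4452·√1.2394 = 0.495634
d₁ = (ln(S/K) + (r+σ²/2)T) / (σ√T) = (ln(22.97/21.68) + (0.0671+0.4452²/2)·1.2394) / 0.495634 = (0.057799 + 0.205990) / 0.495634 = 0.532226
d₂ = d₁ − σ√T = 0.532226 − 0.495634 = 0.036592
e^{−rT} = e^{−0.0671·1.2394} = 0.920200
N(d₁) = 0.702715,  N(d₂) = 0.514595
Call price V = S·N(d₁) − K·e^{−rT}·N(d₂) = 16.141367 − 10.266138 = 5.875229
φ(d₁) = (1/√(2π))·e^{−d₁²/2} = 0.346258
ν = S·φ(d₁)·√T = 8.854556

price = 5.875229
ν = 8.854556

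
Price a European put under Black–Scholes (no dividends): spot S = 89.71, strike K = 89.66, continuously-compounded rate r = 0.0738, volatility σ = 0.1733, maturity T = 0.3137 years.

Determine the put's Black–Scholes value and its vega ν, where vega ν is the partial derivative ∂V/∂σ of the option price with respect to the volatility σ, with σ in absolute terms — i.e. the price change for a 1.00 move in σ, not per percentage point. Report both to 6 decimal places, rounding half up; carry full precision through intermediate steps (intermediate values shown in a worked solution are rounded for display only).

σ√T = 0.1733·√0.3137 = 0.097063
d₁ = (ln(S/K) + (r+σ²/2)T) / (σ√T) = (ln(89.71/89.66) + (0.0738+0.1733²/2)·0.3137) / 0.097063 = (0.000558 + 0.027862) / 0.097063 = 0.292790
d₂ = d₁ − σ√T = 0.292790 − 0.097063 = 0.195727
e^{−rT} = e^{−0.0738·0.3137} = 0.977115
N(−d₁) = 0.384841,  N(−d₂) = 0.422412
Put price V = K·e^{−rT}·N(−d₂) − S·N(−d₁) = 37.006726 − 34.524112 = 2.482614
φ(d₁) = (1/√(2π))·e^{−d₁²/2} = 0.382204
ν = S·φ(d₁)·√T = 19.204058

price = 2.482614
ν = 19.204058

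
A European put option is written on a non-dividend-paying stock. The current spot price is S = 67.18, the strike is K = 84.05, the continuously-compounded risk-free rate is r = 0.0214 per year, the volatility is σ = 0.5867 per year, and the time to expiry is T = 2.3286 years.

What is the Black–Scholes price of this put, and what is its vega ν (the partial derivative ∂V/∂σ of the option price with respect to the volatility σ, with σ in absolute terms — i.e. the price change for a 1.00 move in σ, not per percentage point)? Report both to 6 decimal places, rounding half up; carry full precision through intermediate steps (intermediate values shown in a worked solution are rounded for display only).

price = 32.265151
ν = 39.608725

σ√T = 0.5867·√2.3286 = 0.895290
d₁ = (ln(S/K) + (r+σ²/2)T) / (σ√T) = (ln(67.18/84.05) + (0.0214+0.5867²/2)·2.3286) / 0.895290 = (-0.224036 + 0.450604) / 0.895290 = 0.253066
d₂ = d₁ − σ√T = 0.253066 − 0.895290 = -0.642223
e^{−rT} = e^{−0.0214·2.3286} = 0.951389
N(−d₁) = 0.400109,  N(−d₂) = 0.739636
Put price V = K·e^{−rT}·N(−d₂) − S·N(−d₁) = 59.144443 − 26.879292 = 32.265151
φ(d₁) = (1/√(2π))·e^{−d₁²/2} = 0.386370
ν = S·φ(d₁)·√T = 39.608725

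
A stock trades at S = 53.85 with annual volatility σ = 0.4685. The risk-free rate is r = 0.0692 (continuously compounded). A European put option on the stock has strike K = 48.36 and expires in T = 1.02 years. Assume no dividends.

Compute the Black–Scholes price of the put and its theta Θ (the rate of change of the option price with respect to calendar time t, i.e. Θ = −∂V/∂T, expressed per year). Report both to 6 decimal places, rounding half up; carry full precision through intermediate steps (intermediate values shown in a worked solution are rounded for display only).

σ√T = 0.4685·√1.02 = 0.473162
d₁ = (ln(S/K) + (r+σ²/2)T) / (σ√T) = (ln(53.85/48.36) + (0.0692+0.4685²/2)·1.02) / 0.473162 = (0.107529 + 0.182525) / 0.473162 = 0.613013
d₂ = d₁ − σ√T = 0.613013 − 0.473162 = 0.139851
e^{−rT} = e^{−0.0692·1.02} = 0.931849
N(−d₁) = 0.269934,  N(−d₂) = 0.444389
Put price V = K·e^{−rT}·N(−d₂) − S·N(−d₁) = 20.026039 − 14.535936 = 5.490104
φ(d₁) = (1/√(2π))·e^{−d₁²/2} = 0.330605
Θ = −S·φ(d₁)·σ/(2√T) + r·K·e^{−rT}·N(−d₂) = −4.129282 + 1.385802 = -2.743480

price = 5.490104
Θ = -2.743480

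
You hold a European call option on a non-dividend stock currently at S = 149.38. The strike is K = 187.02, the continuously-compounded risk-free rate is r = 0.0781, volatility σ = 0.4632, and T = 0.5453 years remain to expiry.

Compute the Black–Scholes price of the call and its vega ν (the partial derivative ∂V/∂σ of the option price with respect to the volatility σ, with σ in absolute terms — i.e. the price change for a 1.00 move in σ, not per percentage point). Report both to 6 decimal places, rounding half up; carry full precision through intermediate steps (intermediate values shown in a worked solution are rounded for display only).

price = 10.439897
ν = 41.223936

σ√T = 0.4632·√0.5453 = 0.342047
d₁ = (ln(S/K) + (r+σ²/2)T) / (σ√T) = (ln(149.38/187.02) + (0.0781+0.4632²/2)·0.5453) / 0.342047 = (-0.224722 + 0.101086) / 0.342047 = -0.361459
d₂ = d₁ − σ√T = -0.361459 − 0.342047 = -0.703506
e^{−rT} = e^{−0.0781·0.5453} = 0.958306
N(d₁) = 0.358878,  N(d₂) = 0.240870
Call price V = S·N(d₁) − K·e^{−rT}·N(d₂) = 53.609236 − 43.169339 = 10.439897
φ(d₁) = (1/√(2π))·e^{−d₁²/2} = 0.373714
ν = S·φ(d₁)·√T = 41.223936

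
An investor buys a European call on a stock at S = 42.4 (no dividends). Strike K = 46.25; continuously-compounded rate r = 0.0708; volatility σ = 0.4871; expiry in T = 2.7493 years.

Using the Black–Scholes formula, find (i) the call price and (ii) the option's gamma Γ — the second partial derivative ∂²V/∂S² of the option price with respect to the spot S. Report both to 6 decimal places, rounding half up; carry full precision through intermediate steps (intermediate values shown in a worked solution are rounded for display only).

σ√T = 0.4871·√2.7493 = 0.807661
d₁ = (ln(S/K) + (r+σ²/2)T) / (σ√T) = (ln(42.4/46.25) + (0.0708+0.4871²/2)·2.7493) / 0.807661 = (-0.086913 + 0.520809) / 0.807661 = 0.537225
d₂ = d₁ − σ√T = 0.537225 − 0.807661 = -0.270436
e^{−rT} = e^{−0.0708·2.7493} = 0.823122
N(d₁) = 0.704444,  N(d₂) = 0.393412
Call price V = S·N(d₁) − K·e^{−rT}·N(d₂) = 29.868418 − 14.976973 = 14.891445
φ(d₁) = (1/√(2π))·e^{−d₁²/2} = 0.345334
Γ = φ(d₁) / (S·σ·√T) = 0.010084

price = 14.891445
Γ = 0.010084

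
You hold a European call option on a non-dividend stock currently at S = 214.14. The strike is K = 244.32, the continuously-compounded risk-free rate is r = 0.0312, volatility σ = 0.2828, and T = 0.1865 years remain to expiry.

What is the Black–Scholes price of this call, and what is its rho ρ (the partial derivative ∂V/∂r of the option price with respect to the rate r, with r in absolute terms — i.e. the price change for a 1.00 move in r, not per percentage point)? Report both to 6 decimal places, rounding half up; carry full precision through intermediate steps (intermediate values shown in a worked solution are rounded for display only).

σ√T = 0.2828·√0.1865 = 0.122129
d₁ = (ln(S/K) + (r+σ²/2)T) / (σ√T) = (ln(214.14/244.32) + (0.0312+0.2828²/2)·0.1865) / 0.122129 = (-0.131849 + 0.013277) / 0.122129 = -0.970877
d₂ = d₁ − σ√T = -0.970877 − 0.122129 = -1.093006
e^{−rT} = e^{−0.0312·0.1865} = 0.994198
N(d₁) = 0.165805,  N(d₂) = 0.137196
Call price V = S·N(d₁) − K·e^{−rT}·N(d₂) = 35.505413 − 33.325127 = 2.180286
ρ = K·T·e^{−rT}·N(d₂) = 6.215136

price = 2.180286
ρ = 6.215136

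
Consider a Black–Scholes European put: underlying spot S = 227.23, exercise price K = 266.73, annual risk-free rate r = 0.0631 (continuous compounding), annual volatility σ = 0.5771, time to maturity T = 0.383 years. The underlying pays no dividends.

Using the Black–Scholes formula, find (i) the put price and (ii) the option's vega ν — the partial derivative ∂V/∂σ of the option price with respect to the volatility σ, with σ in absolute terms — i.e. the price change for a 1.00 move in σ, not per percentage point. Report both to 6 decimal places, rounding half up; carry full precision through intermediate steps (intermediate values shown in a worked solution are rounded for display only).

price = 53.566523
ν = 54.962849

σ√T = 0.5771·√0.383 = 0.357150
d₁ = (ln(S/K) + (r+σ²/2)T) / (σ√T) = (ln(227.23/266.73) + (0.0631+0.5771²/2)·0.383) / 0.357150 = (-0.160274 + 0.087945) / 0.357150 = -0.202517
d₂ = d₁ − σ√T = -0.202517 − 0.357150 = -0.559667
e^{−rT} = e^{−0.0631·0.383} = 0.976122
N(−d₁) = 0.580244,  N(−d₂) = 0.712147
Put price V = K·e^{−rT}·N(−d₂) − S·N(−d₁) = 185.415296 − 131.848772 = 53.566523
φ(d₁) = (1/√(2π))·e^{−d₁²/2} = 0.390845
ν = S·φ(d₁)·√T = 54.962849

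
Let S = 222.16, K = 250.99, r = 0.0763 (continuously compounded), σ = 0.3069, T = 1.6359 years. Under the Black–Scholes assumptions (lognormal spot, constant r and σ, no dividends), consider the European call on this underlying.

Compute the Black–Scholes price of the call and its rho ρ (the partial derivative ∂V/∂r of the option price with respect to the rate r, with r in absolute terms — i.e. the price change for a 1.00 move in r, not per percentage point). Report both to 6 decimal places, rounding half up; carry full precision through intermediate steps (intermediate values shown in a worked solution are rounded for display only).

σ√T = 0.3069·√1.6359 = 0.392532
d₁ = (ln(S/K) + (r+σ²/2)T) / (σ√T) = (ln(222.16/250.99) + (0.0763+0.3069²/2)·1.6359) / 0.392532 = (-0.122015 + 0.201860) / 0.392532 = 0.203409
d₂ = d₁ − σ√T = 0.203409 − 0.392532 = -0.189123
e^{−rT} = e^{−0.0763·1.6359} = 0.882656
N(d₁) = 0.580592,  N(d₂) = 0.424998
Call price V = S·N(d₁) − K·e^{−rT}·N(d₂) = 128.984410 − 94.153239 = 34.831171
ρ = K·T·e^{−rT}·N(d₂) = 154.025283

price = 34.831171
ρ = 154.025283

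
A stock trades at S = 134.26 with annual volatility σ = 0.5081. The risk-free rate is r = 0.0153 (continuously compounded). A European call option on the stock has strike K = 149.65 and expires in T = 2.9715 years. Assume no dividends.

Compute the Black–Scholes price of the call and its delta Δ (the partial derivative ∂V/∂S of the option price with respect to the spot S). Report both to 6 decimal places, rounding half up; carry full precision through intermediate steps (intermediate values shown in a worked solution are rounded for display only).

price = 42.679627
Δ = 0.642794

σ√T = 0.5081·√2.9715 = 0.875865
d₁ = (ln(S/K) + (r+σ²/2)T) / (σ√T) = (ln(134.26/149.65) + (0.0153+0.5081²/2)·2.9715) / 0.875865 = (-0.108521 + 0.429034) / 0.875865 = 0.365938
d₂ = d₁ − σ√T = 0.365938 − 0.875865 = -0.509926
e^{−rT} = e^{−0.0153·2.9715} = 0.955554
N(d₁) = 0.642794,  N(d₂) = 0.305051
Call price V = S·N(d₁) − K·e^{−rT}·N(d₂) = 86.301583 − 43.621956 = 42.679627
Δ = N(d₁) = 0.642794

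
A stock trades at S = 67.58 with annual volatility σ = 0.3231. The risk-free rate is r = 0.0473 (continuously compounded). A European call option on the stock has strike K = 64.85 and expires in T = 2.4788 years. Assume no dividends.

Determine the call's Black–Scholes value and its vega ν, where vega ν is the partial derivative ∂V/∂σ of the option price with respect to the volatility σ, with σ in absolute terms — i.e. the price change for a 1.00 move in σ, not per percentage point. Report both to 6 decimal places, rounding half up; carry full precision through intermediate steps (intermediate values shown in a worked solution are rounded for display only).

price = 18.117124
ν = 36.166835

σ√T = 0.3231·√2.4788 = 0.508695
d₁ = (ln(S/K) + (r+σ²/2)T) / (σ√T) = (ln(67.58/64.85) + (0.0473+0.3231²/2)·2.4788) / 0.508695 = (0.041235 + 0.246633) / 0.508695 = 0.565894
d₂ = d₁ − σ√T = 0.565894 − 0.508695 = 0.057199
e^{−rT} = e^{−0.0473·2.4788} = 0.889365
N(d₁) = 0.714267,  N(d₂) = 0.522807
Call price V = S·N(d₁) − K·e^{−rT}·N(d₂) = 48.270180 − 30.153056 = 18.117124
φ(d₁) = (1/√(2π))·e^{−d₁²/2} = 0.339916
ν = S·φ(d₁)·√T = 36.166835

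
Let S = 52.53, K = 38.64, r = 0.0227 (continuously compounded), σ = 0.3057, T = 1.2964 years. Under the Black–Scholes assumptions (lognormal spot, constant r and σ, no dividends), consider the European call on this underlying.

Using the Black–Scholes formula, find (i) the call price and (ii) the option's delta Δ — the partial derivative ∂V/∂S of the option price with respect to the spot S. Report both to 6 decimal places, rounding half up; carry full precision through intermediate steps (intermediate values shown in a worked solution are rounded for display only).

σ√T = 0.3057·√1.2964 = 0.348069
d₁ = (ln(S/K) + (r+σ²/2)T) / (σ√T) = (ln(52.53/38.64) + (0.0227+0.3057²/2)·1.2964) / 0.348069 = (0.307096 + 0.090004) / 0.348069 = 1.140869
d₂ = d₁ − σ√T = 1.140869 − 0.348069 = 0.792800
e^{−rT} = e^{−0.0227·1.2964} = 0.971001
N(d₁) = 0.873038,  N(d₂) = 0.786053
Call price V = S·N(d₁) − K·e^{−rT}·N(d₂) = 45.860670 − 29.492276 = 16.368394
Δ = N(d₁) = 0.873038

price = 16.368394
Δ = 0.873038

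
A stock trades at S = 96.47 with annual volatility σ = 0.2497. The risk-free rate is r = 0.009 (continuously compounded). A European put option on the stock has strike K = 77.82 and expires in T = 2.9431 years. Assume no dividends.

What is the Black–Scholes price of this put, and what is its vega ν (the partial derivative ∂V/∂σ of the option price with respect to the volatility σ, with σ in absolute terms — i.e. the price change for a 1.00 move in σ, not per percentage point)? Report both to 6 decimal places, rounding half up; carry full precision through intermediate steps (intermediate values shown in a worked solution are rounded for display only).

σ√T = 0.2497·√2.9431 = 0.428372
d₁ = (ln(S/K) + (r+σ²/2)T) / (σ√T) = (ln(96.47/77.82) + (0.009+0.2497²/2)·2.9431) / 0.428372 = (0.214834 + 0.118239) / 0.428372 = 0.777532
d₂ = d₁ − σ√T = 0.777532 − 0.428372 = 0.349160
e^{−rT} = e^{−0.009·2.9431} = 0.973860
N(−d₁) = 0.218423,  N(−d₂) = 0.363485
Put price V = K·e^{−rT}·N(−d₂) − S·N(−d₁) = 27.546969 − 21.071226 = 6.475743
φ(d₁) = (1/√(2π))·e^{−d₁²/2} = 0.294871
ν = S·φ(d₁)·√T = 48.800839

price = 6.475743
ν = 48.800839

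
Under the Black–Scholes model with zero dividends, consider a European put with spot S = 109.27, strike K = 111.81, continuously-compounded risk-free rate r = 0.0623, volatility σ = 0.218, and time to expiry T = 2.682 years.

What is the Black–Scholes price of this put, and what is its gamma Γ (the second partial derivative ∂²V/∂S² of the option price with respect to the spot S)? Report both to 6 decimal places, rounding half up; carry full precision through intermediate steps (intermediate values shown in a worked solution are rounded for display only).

price = 8.255729
Γ = 0.008632

σ√T = 0.218·√2.682 = 0.357015
d₁ = (ln(S/K) + (r+σ²/2)T) / (σ√T) = (ln(109.27/111.81) + (0.0623+0.218²/2)·2.682) / 0.357015 = (-0.022979 + 0.230818) / 0.357015 = 0.582159
d₂ = d₁ − σ√T = 0.582159 − 0.357015 = 0.225144
e^{−rT} = e^{−0.0623·2.682} = 0.846125
N(−d₁) = 0.280230,  N(−d₂) = 0.410933
Put price V = K·e^{−rT}·N(−d₂) − S·N(−d₁) = 38.876444 − 30.620715 = 8.255729
φ(d₁) = (1/√(2π))·e^{−d₁²/2} = 0.336757
Γ = φ(d₁) / (S·σ·√T) = 0.008632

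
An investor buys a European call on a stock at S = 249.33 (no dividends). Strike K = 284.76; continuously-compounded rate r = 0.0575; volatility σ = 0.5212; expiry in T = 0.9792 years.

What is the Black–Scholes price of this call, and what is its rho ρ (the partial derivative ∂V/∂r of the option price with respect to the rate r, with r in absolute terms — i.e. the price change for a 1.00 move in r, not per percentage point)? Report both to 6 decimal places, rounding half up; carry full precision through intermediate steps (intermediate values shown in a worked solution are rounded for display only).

price = 43.403830
ρ = 90.207274

σ√T = 0.5212·√0.9792 = 0.515751
d₁ = (ln(S/K) + (r+σ²/2)T) / (σ√T) = (ln(249.33/284.76) + (0.0575+0.5212²/2)·0.9792) / 0.515751 = (-0.132869 + 0.189304) / 0.515751 = 0.109421
d₂ = d₁ − σ√T = 0.109421 − 0.515751 = -0.406330
e^{−rT} = e^{−0.0575·0.9792} = 0.945252
N(d₁) = 0.543566,  N(d₂) = 0.342250
Call price V = S·N(d₁) − K·e^{−rT}·N(d₂) = 135.527272 − 92.123442 = 43.403830
ρ = K·T·e^{−rT}·N(d₂) = 90.207274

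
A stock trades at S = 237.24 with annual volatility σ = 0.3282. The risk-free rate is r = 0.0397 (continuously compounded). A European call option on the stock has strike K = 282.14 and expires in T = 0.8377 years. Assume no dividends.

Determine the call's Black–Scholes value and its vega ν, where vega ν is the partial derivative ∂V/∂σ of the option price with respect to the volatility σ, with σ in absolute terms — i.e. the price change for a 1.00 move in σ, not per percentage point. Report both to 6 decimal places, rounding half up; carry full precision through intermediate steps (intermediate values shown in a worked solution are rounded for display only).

price = 15.838755
ν = 82.402936

σ√T = 0.3282·√0.8377 = 0.300388
d₁ = (ln(S/K) + (r+σ²/2)T) / (σ√T) = (ln(237.24/282.14) + (0.0397+0.3282²/2)·0.8377) / 0.300388 = (-0.173331 + 0.078373) / 0.300388 = -0.316117
d₂ = d₁ − σ√T = -0.316117 − 0.300388 = -0.616505
e^{−rT} = e^{−0.0397·0.8377} = 0.967290
N(d₁) = 0.375957,  N(d₂) = 0.268780
Call price V = S·N(d₁) − K·e^{−rT}·N(d₂) = 89.191977 − 73.353222 = 15.838755
φ(d₁) = (1/√(2π))·e^{−d₁²/2} = 0.379499
ν = S·φ(d₁)·√T = 82.402936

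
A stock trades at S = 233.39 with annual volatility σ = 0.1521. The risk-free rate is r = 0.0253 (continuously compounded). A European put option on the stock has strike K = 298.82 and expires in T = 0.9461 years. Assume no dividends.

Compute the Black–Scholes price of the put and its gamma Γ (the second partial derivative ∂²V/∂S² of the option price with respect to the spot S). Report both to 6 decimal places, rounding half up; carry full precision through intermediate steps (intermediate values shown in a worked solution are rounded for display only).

price = 59.469377
Γ = 0.004128

σ√T = 0.1521·√0.9461 = 0.147944
d₁ = (ln(S/K) + (r+σ²/2)T) / (σ√T) = (ln(233.39/298.82) + (0.0253+0.1521²/2)·0.9461) / 0.147944 = (-0.247131 + 0.034880) / 0.147944 = -1.434666
d₂ = d₁ − σ√T = -1.434666 − 0.147944 = -1.582610
e^{−rT} = e^{−0.0253·0.9461} = 0.976348
N(−d₁) = 0.924309,  N(−d₂) = 0.943245
Put price V = K·e^{−rT}·N(−d₂) − S·N(−d₁) = 275.193828 − 215.724451 = 59.469377
φ(d₁) = (1/√(2π))·e^{−d₁²/2} = 0.142549
Γ = φ(d₁) / (S·σ·√T) = 0.004128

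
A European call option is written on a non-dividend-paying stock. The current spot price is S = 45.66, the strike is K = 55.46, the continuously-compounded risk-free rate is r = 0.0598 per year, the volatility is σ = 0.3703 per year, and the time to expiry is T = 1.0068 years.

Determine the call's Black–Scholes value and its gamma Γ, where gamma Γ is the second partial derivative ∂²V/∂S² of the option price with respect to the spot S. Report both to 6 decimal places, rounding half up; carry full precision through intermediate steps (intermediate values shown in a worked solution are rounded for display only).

price = 4.392526
Γ = 0.023156

σ√T = 0.3703·√1.0068 = 0.371557
d₁ = (ln(S/K) + (r+σ²/2)T) / (σ√T) = (ln(45.66/55.46) + (0.0598+0.3703²/2)·1.0068) / 0.371557 = (-0.194439 + 0.129234) / 0.371557 = -0.175493
d₂ = d₁ − σ√T = -0.175493 − 0.371557 = -0.547050
e^{−rT} = e^{−0.0598·1.0068} = 0.941570
N(d₁) = 0.430346,  N(d₂) = 0.292172
Call price V = S·N(d₁) − K·e^{−rT}·N(d₂) = 19.649611 − 15.257085 = 4.392526
φ(d₁) = (1/√(2π))·e^{−d₁²/2} = 0.392846
Γ = φ(d₁) / (S·σ·√T) = 0.023156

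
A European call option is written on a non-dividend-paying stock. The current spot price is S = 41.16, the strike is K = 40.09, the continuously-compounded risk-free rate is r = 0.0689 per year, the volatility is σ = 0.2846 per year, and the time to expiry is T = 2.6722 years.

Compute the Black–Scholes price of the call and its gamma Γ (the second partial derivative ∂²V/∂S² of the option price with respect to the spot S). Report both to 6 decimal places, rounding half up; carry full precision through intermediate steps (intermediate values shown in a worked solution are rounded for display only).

σ√T = 0.2846·√2.6722 = 0.465232
d₁ = (ln(S/K) + (r+σ²/2)T) / (σ√T) = (ln(41.16/40.09) + (0.0689+0.2846²/2)·2.6722) / 0.465232 = (0.026340 + 0.292335) / 0.465232 = 0.684981
d₂ = d₁ − σ√T = 0.684981 − 0.465232 = 0.219749
e^{−rT} = e^{−0.0689·2.6722} = 0.831840
N(d₁) = 0.753322,  N(d₂) = 0.586967
Call price V = S·N(d₁) − K·e^{−rT}·N(d₂) = 31.006734 − 19.574451 = 11.432283
φ(d₁) = (1/√(2π))·e^{−d₁²/2} = 0.315519
Γ = φ(d₁) / (S·σ·√T) = 0.016477

price = 11.432283
Γ = 0.016477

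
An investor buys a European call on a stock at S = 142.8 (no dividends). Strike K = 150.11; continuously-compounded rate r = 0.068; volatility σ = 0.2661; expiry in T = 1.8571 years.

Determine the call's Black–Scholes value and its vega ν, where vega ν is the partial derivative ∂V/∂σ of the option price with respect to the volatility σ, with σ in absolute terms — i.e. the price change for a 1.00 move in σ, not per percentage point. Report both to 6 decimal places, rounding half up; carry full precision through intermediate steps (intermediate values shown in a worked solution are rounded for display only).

price = 25.471950
ν = 71.896465

σ√T = 0.2661·√1.8571 = 0.362629
d₁ = (ln(S/K) + (r+σ²/2)T) / (σ√T) = (ln(142.8/150.11) + (0.068+0.2661²/2)·1.8571) / 0.362629 = (-0.049923 + 0.192033) / 0.362629 = 0.391886
d₂ = d₁ − σ√T = 0.391886 − 0.362629 = 0.029257
e^{−rT} = e^{−0.068·1.8571} = 0.881366
N(d₁) = 0.652429,  N(d₂) = 0.511670
Call price V = S·N(d₁) − K·e^{−rT}·N(d₂) = 93.166852 − 67.694903 = 25.471950
φ(d₁) = (1/√(2π))·e^{−d₁²/2} = 0.369455
ν = S·φ(d₁)·√T = 71.896465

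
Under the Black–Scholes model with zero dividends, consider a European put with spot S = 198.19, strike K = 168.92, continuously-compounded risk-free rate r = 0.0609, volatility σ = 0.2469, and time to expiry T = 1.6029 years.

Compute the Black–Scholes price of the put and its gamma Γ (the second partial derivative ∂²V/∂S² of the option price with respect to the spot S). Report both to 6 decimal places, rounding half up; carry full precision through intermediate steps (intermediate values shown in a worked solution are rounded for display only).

price = 6.235349
Γ = 0.003985

σ√T = 0.2469·√1.6029 = 0.312589
d₁ = (ln(S/K) + (r+σ²/2)T) / (σ√T) = (ln(198.19/168.92) + (0.0609+0.2469²/2)·1.6029) / 0.312589 = (0.159801 + 0.146473) / 0.312589 = 0.979795
d₂ = d₁ − σ√T = 0.979795 − 0.312589 = 0.667206
e^{−rT} = e^{−0.0609·1.6029} = 0.906997
N(−d₁) = 0.163594,  N(−d₂) = 0.252320
Put price V = K·e^{−rT}·N(−d₂) − S·N(−d₁) = 38.657968 − 32.422619 = 6.235349
φ(d₁) = (1/√(2π))·e^{−d₁²/2} = 0.246859
Γ = φ(d₁) / (S·σ·√T) = 0.003985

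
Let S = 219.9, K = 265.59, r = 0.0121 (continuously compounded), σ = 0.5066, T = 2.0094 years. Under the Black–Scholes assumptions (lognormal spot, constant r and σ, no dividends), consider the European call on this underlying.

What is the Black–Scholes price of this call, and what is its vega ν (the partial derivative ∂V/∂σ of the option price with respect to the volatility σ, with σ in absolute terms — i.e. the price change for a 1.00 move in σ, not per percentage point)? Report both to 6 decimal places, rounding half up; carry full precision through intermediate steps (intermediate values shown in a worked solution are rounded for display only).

σ√T = 0.5066·√2.0094 = 0.718122
d₁ = (ln(S/K) + (r+σ²/2)T) / (σ√T) = (ln(219.9/265.59) + (0.0121+0.5066²/2)·2.0094) / 0.718122 = (-0.188781 + 0.282164) / 0.718122 = 0.130037
d₂ = d₁ − σ√T = 0.130037 − 0.718122 = -0.588085
e^{−rT} = e^{−0.0121·2.0094} = 0.975979
N(d₁) = 0.551732,  N(d₂) = 0.278238
Call price V = S·N(d₁) − K·e^{−rT}·N(d₂) = 121.325763 − 72.122082 = 49.203681
φ(d₁) = (1/√(2π))·e^{−d₁²/2} = 0.395584
ν = S·φ(d₁)·√T = 123.309518

price = 49.203681
ν = 123.309518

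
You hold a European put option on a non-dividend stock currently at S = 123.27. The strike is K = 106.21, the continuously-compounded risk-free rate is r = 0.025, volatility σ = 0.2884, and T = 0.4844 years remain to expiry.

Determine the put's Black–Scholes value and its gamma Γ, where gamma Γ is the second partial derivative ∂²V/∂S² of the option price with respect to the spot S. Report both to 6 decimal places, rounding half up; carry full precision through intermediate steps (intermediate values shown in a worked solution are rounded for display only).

σ√T = 0.2884·√0.4844 = 0.200723
d₁ = (ln(S/K) + (r+σ²/2)T) / (σ√T) = (ln(123.27/106.21) + (0.025+0.2884²/2)·0.4844) / 0.200723 = (0.148959 + 0.032255) / 0.200723 = 0.902804
d₂ = d₁ − σ√T = 0.902804 − 0.200723 = 0.702081
e^{−rT} = e^{−0.025·0.4844} = 0.987963
N(−d₁) = 0.183315,  N(−d₂) = 0.241314
Put price V = K·e^{−rT}·N(−d₂) − S·N(−d₁) = 25.321477 − 22.597223 = 2.724254
φ(d₁) = (1/√(2π))·e^{−d₁²/2} = 0.265413
Γ = φ(d₁) / (S·σ·√T) = 0.010727

price = 2.724254
Γ = 0.010727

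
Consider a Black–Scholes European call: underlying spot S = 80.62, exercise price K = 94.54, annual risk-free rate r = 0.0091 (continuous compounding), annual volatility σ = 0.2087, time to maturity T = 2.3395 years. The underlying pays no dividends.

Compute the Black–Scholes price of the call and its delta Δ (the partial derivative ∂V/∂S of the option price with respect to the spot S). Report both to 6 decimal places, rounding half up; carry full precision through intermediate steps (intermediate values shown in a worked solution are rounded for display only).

price = 6.015071
Δ = 0.392557

σ√T = 0.2087·√2.3395 = 0.319216
d₁ = (ln(S/K) + (r+σ²/2)T) / (σ√T) = (ln(80.62/94.54) + (0.0091+0.2087²/2)·2.3395) / 0.319216 = (-0.159276 + 0.072239) / 0.319216 = -0.272661
d₂ = d₁ − σ√T = -0.272661 − 0.319216 = -0.591876
e^{−rT} = e^{−0.0091·2.3395} = 0.978936
N(d₁) = 0.392557,  N(d₂) = 0.276967
Call price V = S·N(d₁) − K·e^{−rT}·N(d₂) = 31.647945 − 25.632873 = 6.015071
Δ = N(d₁) = 0.392557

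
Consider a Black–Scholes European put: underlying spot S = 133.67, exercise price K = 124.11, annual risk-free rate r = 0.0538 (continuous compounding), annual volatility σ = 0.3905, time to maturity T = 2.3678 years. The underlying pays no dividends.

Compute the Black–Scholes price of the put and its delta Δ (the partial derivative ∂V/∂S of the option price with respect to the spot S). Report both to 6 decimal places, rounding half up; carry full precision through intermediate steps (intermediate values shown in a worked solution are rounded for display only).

price = 18.029075
Δ = -0.262409

σ√T = 0.3905·√2.3678 = 0.600888
d₁ = (ln(S/K) + (r+σ²/2)T) / (σ√T) = (ln(133.67/124.11) + (0.0538+0.3905²/2)·2.3678) / 0.600888 = (0.074206 + 0.307921) / 0.600888 = 0.635937
d₂ = d₁ − σ√T = 0.635937 − 0.600888 = 0.035049
e^{−rT} = e^{−0.0538·2.3678} = 0.880392
N(−d₁) = 0.262409,  N(−d₂) = 0.486021
Put price V = K·e^{−rT}·N(−d₂) − S·N(−d₁) = 53.105272 − 35.076196 = 18.029075
Δ = −N(−d₁) = -0.262409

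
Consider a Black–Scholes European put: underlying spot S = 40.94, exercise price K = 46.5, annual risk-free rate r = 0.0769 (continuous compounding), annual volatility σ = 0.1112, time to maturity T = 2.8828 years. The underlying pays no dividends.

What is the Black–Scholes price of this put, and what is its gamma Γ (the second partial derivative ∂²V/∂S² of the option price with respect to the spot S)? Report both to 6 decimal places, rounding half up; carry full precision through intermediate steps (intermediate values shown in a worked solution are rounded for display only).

price = 1.455861
Γ = 0.043262

σ√T = 0.1112·√2.8828 = 0.188804
d₁ = (ln(S/K) + (r+σ²/2)T) / (σ√T) = (ln(40.94/46.5) + (0.0769+0.1112²/2)·2.8828) / 0.188804 = (-0.127345 + 0.239511) / 0.188804 = 0.594087
d₂ = d₁ − σ√T = 0.594087 − 0.188804 = 0.405282
e^{−rT} = e^{−0.0769·2.8828} = 0.801166
N(−d₁) = 0.276227,  N(−d₂) = 0.342635
Put price V = K·e^{−rT}·N(−d₂) − S·N(−d₁) = 12.764599 − 11.308738 = 1.455861
φ(d₁) = (1/√(2π))·e^{−d₁²/2} = 0.334403
Γ = φ(d₁) / (S·σ·√T) = 0.043262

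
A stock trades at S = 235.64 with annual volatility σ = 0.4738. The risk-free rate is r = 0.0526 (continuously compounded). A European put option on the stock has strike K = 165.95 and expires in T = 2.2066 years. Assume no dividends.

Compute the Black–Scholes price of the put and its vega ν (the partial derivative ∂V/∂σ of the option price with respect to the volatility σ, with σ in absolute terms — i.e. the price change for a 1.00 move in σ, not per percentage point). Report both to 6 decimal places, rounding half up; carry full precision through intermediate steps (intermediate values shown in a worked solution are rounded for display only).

σ√T = 0.4738·√2.2066 = 0.703812
d₁ = (ln(S/K) + (r+σ²/2)T) / (σ√T) = (ln(235.64/165.95) + (0.0526+0.4738²/2)·2.2066) / 0.703812 = (0.350619 + 0.363743) / 0.703812 = 1.014989
d₂ = d₁ − σ√T = 1.014989 − 0.703812 = 0.311177
e^{−rT} = e^{−0.0526·2.2066} = 0.890415
N(−d₁) = 0.155056,  N(−d₂) = 0.377833
Put price V = K·e^{−rT}·N(−d₂) − S·N(−d₁) = 55.830307 − 36.537289 = 19.293018
φ(d₁) = (1/√(2π))·e^{−d₁²/2} = 0.238344
ν = S·φ(d₁)·√T = 83.428655

price = 19.293018
ν = 83.428655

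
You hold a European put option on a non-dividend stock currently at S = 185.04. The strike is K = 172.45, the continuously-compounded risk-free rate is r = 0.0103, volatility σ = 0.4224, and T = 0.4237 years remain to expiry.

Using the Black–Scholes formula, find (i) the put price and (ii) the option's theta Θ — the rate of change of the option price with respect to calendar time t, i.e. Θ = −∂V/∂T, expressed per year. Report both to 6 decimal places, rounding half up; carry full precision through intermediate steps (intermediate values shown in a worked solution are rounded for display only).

σ√T = 0.4224·√0.4237 = 0.274950
d₁ = (ln(S/K) + (r+σ²/2)T) / (σ√T) = (ln(185.04/172.45) + (0.0103+0.4224²/2)·0.4237) / 0.274950 = (0.070465 + 0.042163) / 0.274950 = 0.409629
d₂ = d₁ − σ√T = 0.409629 − 0.274950 = 0.134680
e^{−rT} = e^{−0.0103·0.4237} = 0.995645
N(−d₁) = 0.341039,  N(−d₂) = 0.446433
Put price V = K·e^{−rT}·N(−d₂) − S·N(−d₁) = 76.652045 − 63.105844 = 13.546201
φ(d₁) = (1/√(2π))·e^{−d₁²/2} = 0.366837
Θ = −S·φ(d₁)·σ/(2√T) + r·K·e^{−rT}·N(−d₂) = −22.024390 + 0.789516 = -21.234874

price = 13.546201
Θ = -21.234874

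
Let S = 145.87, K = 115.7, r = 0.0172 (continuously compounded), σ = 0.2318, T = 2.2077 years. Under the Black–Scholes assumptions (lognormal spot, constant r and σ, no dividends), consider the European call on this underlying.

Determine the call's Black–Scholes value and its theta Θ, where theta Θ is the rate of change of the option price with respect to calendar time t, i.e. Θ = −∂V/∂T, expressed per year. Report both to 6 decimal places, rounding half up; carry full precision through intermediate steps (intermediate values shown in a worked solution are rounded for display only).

price = 39.871117
Θ = -4.273726

σ√T = 0.2318·√2.2077 = 0.344416
d₁ = (ln(S/K) + (r+σ²/2)T) / (σ√T) = (ln(145.87/115.7) + (0.0172+0.2318²/2)·2.2077) / 0.344416 = (0.231715 + 0.097284) / 0.344416 = 0.955237
d₂ = d₁ − σ√T = 0.955237 − 0.344416 = 0.610820
e^{−rT} = e^{−0.0172·2.2077} = 0.962739
N(d₁) = 0.830271,  N(d₂) = 0.729341
Call price V = S·N(d₁) − K·e^{−rT}·N(d₂) = 121.111623 − 81.240507 = 39.871117
φ(d₁) = (1/√(2π))·e^{−d₁²/2} = 0.252795
Θ = −S·φ(d₁)·σ/(2√T) − r·K·e^{−rT}·N(d₂) = −2.876389 − 1.397337 = -4.273726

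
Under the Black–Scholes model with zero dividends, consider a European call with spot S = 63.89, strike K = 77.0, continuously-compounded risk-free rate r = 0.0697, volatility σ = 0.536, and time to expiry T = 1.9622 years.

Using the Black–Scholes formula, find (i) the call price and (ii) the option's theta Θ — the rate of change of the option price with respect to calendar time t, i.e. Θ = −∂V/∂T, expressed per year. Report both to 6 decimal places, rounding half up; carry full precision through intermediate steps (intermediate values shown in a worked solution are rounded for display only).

σ√T = 0.536·√1.9622 = 0.750821
d₁ = (ln(S/K) + (r+σ²/2)T) / (σ√T) = (ln(63.89/77.0) + (0.0697+0.536²/2)·1.9622) / 0.750821 = (-0.186643 + 0.418631) / 0.750821 = 0.308980
d₂ = d₁ − σ√T = 0.308980 − 0.750821 = -0.441841
e^{−rT} = e^{−0.0697·1.9622} = 0.872175
N(d₁) = 0.621332,  N(d₂) = 0.329302
Call price V = S·N(d₁) − K·e^{−rT}·N(d₂) = 39.696884 − 22.115102 = 17.581782
φ(d₁) = (1/√(2π))·e^{−d₁²/2} = 0.380346
Θ = −S·φ(d₁)·σ/(2√T) − r·K·e^{−rT}·N(d₂) = −4.649169 − 1.541423 = -6.190592

price = 17.581782
Θ = -6.190592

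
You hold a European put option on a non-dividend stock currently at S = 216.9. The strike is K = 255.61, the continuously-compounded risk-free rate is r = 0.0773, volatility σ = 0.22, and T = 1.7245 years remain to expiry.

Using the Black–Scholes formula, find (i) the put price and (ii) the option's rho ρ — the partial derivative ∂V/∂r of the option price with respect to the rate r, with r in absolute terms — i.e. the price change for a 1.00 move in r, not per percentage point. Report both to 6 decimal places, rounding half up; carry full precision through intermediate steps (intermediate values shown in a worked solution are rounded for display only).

σ√T = 0.22·√1.7245 = 0.288904
d₁ = (ln(S/K) + (r+σ²/2)T) / (σ√T) = (ln(216.9/255.61) + (0.0773+0.22²/2)·1.7245) / 0.288904 = (-0.164216 + 0.175037) / 0.288904 = 0.037453
d₂ = d₁ − σ√T = 0.037453 − 0.288904 = -0.251452
e^{−rT} = e^{−0.0773·1.7245} = 0.875199
N(−d₁) = 0.485062,  N(−d₂) = 0.599267
Put price V = K·e^{−rT}·N(−d₂) − S·N(−d₁) = 134.061919 − 105.209933 = 28.851986
ρ = −K·T·e^{−rT}·N(−d₂) = -231.189779

price = 28.851986
ρ = -231.189779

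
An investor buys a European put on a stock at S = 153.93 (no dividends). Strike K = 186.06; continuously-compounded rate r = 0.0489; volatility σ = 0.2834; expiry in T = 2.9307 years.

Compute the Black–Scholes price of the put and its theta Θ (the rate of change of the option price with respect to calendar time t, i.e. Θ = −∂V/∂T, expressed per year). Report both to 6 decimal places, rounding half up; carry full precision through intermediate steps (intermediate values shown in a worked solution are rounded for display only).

σ√T = 0.2834·√2.9307 = 0.485161
d₁ = (ln(S/K) + (r+σ²/2)T) / (σ√T) = (ln(153.93/186.06) + (0.0489+0.2834²/2)·2.9307) / 0.485161 = (-0.189571 + 0.261002) / 0.485161 = 0.147230
d₂ = d₁ − σ√T = 0.147230 − 0.485161 = -0.337930
e^{−rT} = e^{−0.0489·2.9307} = 0.866484
N(−d₁) = 0.441475,  N(−d₂) = 0.632292
Put price V = K·e^{−rT}·N(−d₂) − S·N(−d₁) = 101.936919 − 67.956260 = 33.980659
φ(d₁) = (1/√(2π))·e^{−d₁²/2} = 0.394642
Θ = −S·φ(d₁)·σ/(2√T) + r·K·e^{−rT}·N(−d₂) = −5.028176 + 4.984715 = -0.043460

price = 33.980659
Θ = -0.043460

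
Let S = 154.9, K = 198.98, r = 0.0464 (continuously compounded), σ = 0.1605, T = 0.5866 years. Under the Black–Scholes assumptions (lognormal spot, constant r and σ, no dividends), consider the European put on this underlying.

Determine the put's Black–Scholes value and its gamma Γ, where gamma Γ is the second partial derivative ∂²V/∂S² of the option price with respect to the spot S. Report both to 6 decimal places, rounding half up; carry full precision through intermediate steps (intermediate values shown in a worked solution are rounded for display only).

price = 39.028800
Γ = 0.004497

σ√T = 0.1605·√0.5866 = 0.122927
d₁ = (ln(S/K) + (r+σ²/2)T) / (σ√T) = (ln(154.9/198.98) + (0.0464+0.1605²/2)·0.5866) / 0.122927 = (-0.250425 + 0.034774) / 0.122927 = -1.754305
d₂ = d₁ − σ√T = -1.754305 − 0.122927 = -1.877232
e^{−rT} = e^{−0.0464·0.5866} = 0.973149
N(−d₁) = 0.960311,  N(−d₂) = 0.969757
Put price V = K·e^{−rT}·N(−d₂) − S·N(−d₁) = 187.780954 − 148.752154 = 39.028800
φ(d₁) = (1/√(2π))·e^{−d₁²/2} = 0.085629
Γ = φ(d₁) / (S·σ·√T) = 0.004497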